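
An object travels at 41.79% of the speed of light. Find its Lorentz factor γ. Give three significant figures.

γ = 1.10

β = 0.4179; γ = 1/√(1 − 0.4179²) = 1/√0.8254 = 1.101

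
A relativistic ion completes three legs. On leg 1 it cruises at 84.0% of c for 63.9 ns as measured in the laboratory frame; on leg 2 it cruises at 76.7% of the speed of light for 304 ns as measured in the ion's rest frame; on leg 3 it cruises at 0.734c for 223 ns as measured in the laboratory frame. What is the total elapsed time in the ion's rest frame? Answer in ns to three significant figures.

τ = 490 ns

Leg 1: β = 0.840; γ = 1/√(1 − 0.840²) = 1/√0.2944 = 1.843; τ_1 = 63.9/1.843 = 34.67 ns.
Leg 2: 304 ns is already measured in the ion's rest frame.
Leg 3: γ = 1/√(1 − 0.734²) = 1/√0.4612 = 1.472; τ_3 = 223/1.472 = 151.5 ns.
Total: 34.67 + 304.0 + 151.5 ns.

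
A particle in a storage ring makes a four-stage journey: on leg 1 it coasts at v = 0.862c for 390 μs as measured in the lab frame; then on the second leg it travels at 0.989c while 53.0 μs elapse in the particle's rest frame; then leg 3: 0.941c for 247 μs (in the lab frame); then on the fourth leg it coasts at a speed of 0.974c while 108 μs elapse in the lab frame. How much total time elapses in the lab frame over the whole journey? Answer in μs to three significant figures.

Leg 1: 390 μs is already measured in the lab frame.
Leg 2: γ = 1/√(1 − 0.989²) = 1/√0.02188 = 6.761; Δt_2 = 6.761 × 53.0 = 358.3 μs.
Leg 3: 247 μs is already measured in the lab frame.
Leg 4: 108 μs is already measured in the lab frame.
Total: 390.0 + 358.3 + 247.0 + 108.0 μs.

Δt = 1100 μs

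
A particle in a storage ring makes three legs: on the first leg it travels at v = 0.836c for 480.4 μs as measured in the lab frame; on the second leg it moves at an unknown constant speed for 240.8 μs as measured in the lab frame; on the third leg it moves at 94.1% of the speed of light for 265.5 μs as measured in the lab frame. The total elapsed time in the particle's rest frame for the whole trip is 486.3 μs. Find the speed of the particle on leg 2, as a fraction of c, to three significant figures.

Leg 1: γ = 1/√(1 − 0.836²) = 1/√0.3011 = 1.822; τ_1 = 480.4/1.822 = 263.6 μs.
Leg 2: speed unknown; τ_2 = 240.8/γ_2.
Leg 3: β = 0.941; γ = 1/√(1 − 0.941²) = 1/√0.1145 = 2.955; τ_3 = 265.5/2.955 = 89.85 μs.
Total proper time: 263.6 + τ_2 + 89.85 = 486.3, so τ_2 = 486.3 − 353.5 = 132.8 μs.
γ_2 = 240.8/132.8 = 1.813; β = √(1 − 1/γ²) = √0.6957.

β = 0.834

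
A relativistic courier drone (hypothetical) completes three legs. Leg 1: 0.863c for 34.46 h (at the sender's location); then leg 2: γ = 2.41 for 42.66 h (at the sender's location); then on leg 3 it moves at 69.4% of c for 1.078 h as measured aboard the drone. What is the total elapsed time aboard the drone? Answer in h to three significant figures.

τ = 36.2 h

Leg 1: γ = 1/√(1 − 0.863²) = 1/√0.2552 = 1.979; τ_1 = 34.46/1.979 = 17.41 h.
Leg 2: γ = 2.41; τ_2 = 42.66/2.410 = 17.70 h.
Leg 3: 1.078 h is already measured aboard the drone.
Total: 17.41 + 17.70 + 1.078 h.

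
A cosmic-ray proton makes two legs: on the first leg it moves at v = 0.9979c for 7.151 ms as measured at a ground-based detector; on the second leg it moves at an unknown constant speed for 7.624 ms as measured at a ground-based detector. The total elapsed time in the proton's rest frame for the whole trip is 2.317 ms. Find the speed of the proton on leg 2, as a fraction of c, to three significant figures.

β = 0.970

Leg 1: γ = 1/√(1 − 0.9979²) = 1/√0.004196 = 15.44; τ_1 = 7.151/15.44 = 0.4632 ms.
Leg 2: speed unknown; τ_2 = 7.624/γ_2.
Total proper time: 0.4632 + τ_2 = 2.317, so τ_2 = 2.317 − 0.4632 = 1.854 ms.
γ_2 = 7.624/1.854 = 4.113; β = √(1 − 1/γ²) = √0.9409.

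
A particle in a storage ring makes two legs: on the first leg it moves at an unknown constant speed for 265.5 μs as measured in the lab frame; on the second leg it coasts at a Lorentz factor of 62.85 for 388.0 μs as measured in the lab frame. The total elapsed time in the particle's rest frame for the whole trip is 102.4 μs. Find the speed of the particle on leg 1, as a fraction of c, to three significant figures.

β = 0.932

Leg 1: speed unknown; τ_1 = 265.5/γ_1.
Leg 2: γ = 62.85; τ_2 = 388.0/62.85 = 6.173 μs.
Total proper time: τ_1 + 6.173 = 102.4, so τ_1 = 102.4 − 6.173 = 96.23 μs.
γ_1 = 265.5/96.23 = 2.759; β = √(1 − 1/γ²) = √0.8686.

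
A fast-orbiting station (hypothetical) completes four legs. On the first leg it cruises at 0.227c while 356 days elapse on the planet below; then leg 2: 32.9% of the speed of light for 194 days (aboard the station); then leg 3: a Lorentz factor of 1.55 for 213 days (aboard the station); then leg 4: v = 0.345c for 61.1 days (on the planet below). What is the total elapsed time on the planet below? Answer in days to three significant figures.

Δt = 953 days

Leg 1: 356 days is already measured on the planet below.
Leg 2: β = 0.329; γ = 1/√(1 − 0.329²) = 1/√0.8918 = 1.059; Δt_2 = 1.059 × 194 = 205.4 days.
Leg 3: γ = 1.55; Δt_3 = 1.550 × 213 = 330.2 days.
Leg 4: 61.1 days is already measured on the planet below.
Total: 356.0 + 205.4 + 330.2 + 61.10 days.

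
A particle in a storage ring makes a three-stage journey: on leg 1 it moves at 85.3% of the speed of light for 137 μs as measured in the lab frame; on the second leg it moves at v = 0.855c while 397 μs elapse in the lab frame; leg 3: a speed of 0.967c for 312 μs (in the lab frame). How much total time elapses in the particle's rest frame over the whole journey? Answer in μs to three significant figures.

τ = 357 μs

Leg 1: β = 0.853; γ = 1/√(1 − 0.853²) = 1/√0.2724 = 1.916; τ_1 = 137/1.916 = 71.50 μs.
Leg 2: γ = 1/√(1 − 0.855²) = 1/√0.2690 = 1.928; τ_2 = 397/1.928 = 205.9 μs.
Leg 3: γ = 1/√(1 − 0.967²) = 1/√0.06491 = 3.925; τ_3 = 312/3.925 = 79.49 μs.
Total: 71.50 + 205.9 + 79.49 μs.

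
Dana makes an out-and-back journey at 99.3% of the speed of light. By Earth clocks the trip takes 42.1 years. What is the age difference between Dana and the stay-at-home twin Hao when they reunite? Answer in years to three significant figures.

β = 0.993; γ = 1/√(1 − 0.993²) = 1/√0.01395 = 8.466
Dana's elapsed proper time: τ = 42.1/8.466 = 4.973 years.
Age gap = Δt − τ = 42.1 − 4.973 years.

Δt − τ = 37.1 years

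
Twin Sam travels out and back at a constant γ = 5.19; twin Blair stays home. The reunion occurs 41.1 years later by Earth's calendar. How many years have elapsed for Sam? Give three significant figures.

τ = 7.92 years

γ = 5.19
Sam's clock measures proper time along the trip: τ = Δt/γ = 41.1/5.190 years.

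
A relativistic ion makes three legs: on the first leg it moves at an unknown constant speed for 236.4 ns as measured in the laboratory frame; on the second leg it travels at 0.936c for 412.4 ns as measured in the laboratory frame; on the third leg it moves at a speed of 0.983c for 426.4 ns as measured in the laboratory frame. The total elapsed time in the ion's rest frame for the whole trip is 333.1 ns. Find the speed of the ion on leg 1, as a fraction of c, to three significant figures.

β = 0.886

Leg 1: speed unknown; τ_1 = 236.4/γ_1.
Leg 2: γ = 1/√(1 − 0.936²) = 1/√0.1239 = 2.841; τ_2 = 412.4/2.841 = 145.2 ns.
Leg 3: γ = 1/√(1 − 0.983²) = 1/√0.03371 = 5.446; τ_3 = 426.4/5.446 = 78.29 ns.
Total proper time: τ_1 + 145.2 + 78.29 = 333.1, so τ_1 = 333.1 − 223.5 = 109.6 ns.
γ_1 = 236.4/109.6 = 2.156; β = √(1 − 1/γ²) = √0.7849.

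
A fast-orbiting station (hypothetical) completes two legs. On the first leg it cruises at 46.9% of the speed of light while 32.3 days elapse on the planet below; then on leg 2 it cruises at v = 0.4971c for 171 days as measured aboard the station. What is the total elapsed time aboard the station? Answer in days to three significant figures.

τ = 200 days

Leg 1: β = 0.469; γ = 1/√(1 − 0.469²) = 1/√0.7800 = 1.132; τ_1 = 32.3/1.132 = 28.53 days.
Leg 2: 171 days is already measured aboard the station.
Total: 28.53 + 171.0 days.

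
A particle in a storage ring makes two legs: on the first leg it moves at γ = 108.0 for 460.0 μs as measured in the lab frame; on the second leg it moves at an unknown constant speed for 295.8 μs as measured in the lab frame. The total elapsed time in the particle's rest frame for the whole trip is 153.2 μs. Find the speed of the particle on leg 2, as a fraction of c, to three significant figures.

Leg 1: γ = 108.0; τ_1 = 460.0/108.0 = 4.259 μs.
Leg 2: speed unknown; τ_2 = 295.8/γ_2.
Total proper time: 4.259 + τ_2 = 153.2, so τ_2 = 153.2 − 4.259 = 148.9 μs.
γ_2 = 295.8/148.9 = 1.986; β = √(1 − 1/γ²) = √0.7465.

β = 0.864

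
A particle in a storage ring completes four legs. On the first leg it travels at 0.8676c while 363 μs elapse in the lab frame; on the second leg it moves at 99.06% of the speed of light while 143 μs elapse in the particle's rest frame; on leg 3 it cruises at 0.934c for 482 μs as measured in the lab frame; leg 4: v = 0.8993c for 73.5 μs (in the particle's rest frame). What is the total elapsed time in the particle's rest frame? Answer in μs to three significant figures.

τ = 569 μs

Leg 1: γ = 1/√(1 − 0.8676²) = 1/√0.2473 = 2.011; τ_1 = 363/2.011 = 180.5 μs.
Leg 2: 143 μs is already measured in the particle's rest frame.
Leg 3: γ = 1/√(1 − 0.934²) = 1/√0.1276 = 2.799; τ_3 = 482/2.799 = 172.2 μs.
Leg 4: 73.5 μs is already measured in the particle's rest frame.
Total: 180.5 + 143.0 + 172.2 + 73.50 μs.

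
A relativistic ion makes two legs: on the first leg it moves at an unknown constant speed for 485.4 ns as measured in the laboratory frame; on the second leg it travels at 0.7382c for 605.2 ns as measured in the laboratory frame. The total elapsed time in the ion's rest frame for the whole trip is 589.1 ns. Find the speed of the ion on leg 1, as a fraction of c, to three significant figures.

Leg 1: speed unknown; τ_1 = 485.4/γ_1.
Leg 2: γ = 1/√(1 − 0.7382²) = 1/√0.4551 = 1.482; τ_2 = 605.2/1.482 = 408.3 ns.
Total proper time: τ_1 + 408.3 = 589.1, so τ_1 = 589.1 − 408.3 = 180.8 ns.
γ_1 = 485.4/180.8 = 2.684; β = √(1 − 1/γ²) = √0.8612.

β = 0.928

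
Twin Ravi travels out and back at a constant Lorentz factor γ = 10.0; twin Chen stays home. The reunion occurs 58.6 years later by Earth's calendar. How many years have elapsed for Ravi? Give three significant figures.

τ = 5.86 years

γ = 10.0
Ravi's clock measures proper time along the trip: τ = Δt/γ = 58.6/10.00 years.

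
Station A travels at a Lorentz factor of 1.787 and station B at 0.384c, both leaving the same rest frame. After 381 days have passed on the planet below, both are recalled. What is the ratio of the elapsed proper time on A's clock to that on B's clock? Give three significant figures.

τ_A/τ_B = 0.606

A: γ = 1.787. B: γ = 1/√(1 − 0.384²) = 1/√0.8525 = 1.083.
τ_A/τ_B = γ_B/γ_A = 1.083/1.787 = 0.6061, so τ_A/τ_B = 0.6061.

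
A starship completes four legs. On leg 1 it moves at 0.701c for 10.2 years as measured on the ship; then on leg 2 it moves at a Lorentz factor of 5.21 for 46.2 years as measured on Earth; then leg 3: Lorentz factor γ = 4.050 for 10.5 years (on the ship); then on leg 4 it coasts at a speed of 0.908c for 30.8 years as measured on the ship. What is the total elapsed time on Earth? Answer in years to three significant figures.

Leg 1: γ = 1/√(1 − 0.701²) = 1/√0.5086 = 1.402; Δt_1 = 1.402 × 10.2 = 14.30 years.
Leg 2: 46.2 years is already measured on Earth.
Leg 3: γ = 4.050; Δt_3 = 4.050 × 10.5 = 42.52 years.
Leg 4: γ = 1/√(1 − 0.908²) = 1/√0.1755 = 2.387; Δt_4 = 2.387 × 30.8 = 73.51 years.
Total: 14.30 + 46.20 + 42.52 + 73.51 years.

Δt = 177 years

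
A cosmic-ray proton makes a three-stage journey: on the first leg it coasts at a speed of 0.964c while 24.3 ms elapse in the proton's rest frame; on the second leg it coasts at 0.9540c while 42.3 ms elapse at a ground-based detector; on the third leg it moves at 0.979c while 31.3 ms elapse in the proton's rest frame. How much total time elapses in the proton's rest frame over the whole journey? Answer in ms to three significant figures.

Leg 1: 24.3 ms is already measured in the proton's rest frame.
Leg 2: γ = 1/√(1 − 0.9540²) = 1/√0.08988 = 3.335; τ_2 = 42.3/3.335 = 12.68 ms.
Leg 3: 31.3 ms is already measured in the proton's rest frame.
Total: 24.30 + 12.68 + 31.30 ms.

τ = 68.3 ms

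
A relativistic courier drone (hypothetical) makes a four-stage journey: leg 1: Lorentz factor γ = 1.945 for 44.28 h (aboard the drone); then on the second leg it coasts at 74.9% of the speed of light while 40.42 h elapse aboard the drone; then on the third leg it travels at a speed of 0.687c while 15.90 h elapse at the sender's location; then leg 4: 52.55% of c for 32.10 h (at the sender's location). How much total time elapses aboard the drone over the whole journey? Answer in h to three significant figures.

Leg 1: 44.28 h is already measured aboard the drone.
Leg 2: 40.42 h is already measured aboard the drone.
Leg 3: γ = 1/√(1 − 0.687²) = 1/√0.5280 = 1.376; τ_3 = 15.90/1.376 = 11.55 h.
Leg 4: β = 0.5255; γ = 1/√(1 − 0.5255²) = 1/√0.7238 = 1.175; τ_4 = 32.10/1.175 = 27.31 h.
Total: 44.28 + 40.42 + 11.55 + 27.31 h.

τ = 124 h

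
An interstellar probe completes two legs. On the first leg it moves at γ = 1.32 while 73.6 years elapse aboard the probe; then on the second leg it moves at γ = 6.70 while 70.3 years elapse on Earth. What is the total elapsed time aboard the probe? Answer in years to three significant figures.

Leg 1: 73.6 years is already measured aboard the probe.
Leg 2: γ = 6.70; τ_2 = 70.3/6.700 = 10.49 years.
Total: 73.60 + 10.49 years.

τ = 84.1 years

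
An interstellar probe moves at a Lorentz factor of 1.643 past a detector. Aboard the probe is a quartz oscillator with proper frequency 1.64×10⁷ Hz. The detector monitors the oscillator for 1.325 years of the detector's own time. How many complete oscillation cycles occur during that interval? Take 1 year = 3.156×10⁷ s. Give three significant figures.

γ = 1.643
During 1.325 years of lab time, the oscillator's proper time advances by τ = Δt/γ = 1.325/1.643 = 0.8065 years = 2.545×10⁷ s.
N = f × τ = 1.64×10⁷ × 2.545×10⁷ = 4.174×10¹⁴.

N = 4.17×10¹⁴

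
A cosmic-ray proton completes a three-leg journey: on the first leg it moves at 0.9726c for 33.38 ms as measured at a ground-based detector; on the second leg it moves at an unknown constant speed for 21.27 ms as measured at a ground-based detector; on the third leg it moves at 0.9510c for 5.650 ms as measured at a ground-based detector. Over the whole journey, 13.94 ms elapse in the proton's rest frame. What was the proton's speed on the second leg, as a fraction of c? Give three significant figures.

Leg 1: γ = 1/√(1 − 0.9726²) = 1/√0.05405 = 4.301; τ_1 = 33.38/4.301 = 7.760 ms.
Leg 2: speed unknown; τ_2 = 21.27/γ_2.
Leg 3: γ = 1/√(1 − 0.9510²) = 1/√0.09560 = 3.234; τ_3 = 5.650/3.234 = 1.747 ms.
Total proper time: 7.760 + τ_2 + 1.747 = 13.94, so τ_2 = 13.94 − 9.507 = 4.433 ms.
γ_2 = 21.27/4.433 = 4.798; β = √(1 − 1/γ²) = √0.9566.

β = 0.978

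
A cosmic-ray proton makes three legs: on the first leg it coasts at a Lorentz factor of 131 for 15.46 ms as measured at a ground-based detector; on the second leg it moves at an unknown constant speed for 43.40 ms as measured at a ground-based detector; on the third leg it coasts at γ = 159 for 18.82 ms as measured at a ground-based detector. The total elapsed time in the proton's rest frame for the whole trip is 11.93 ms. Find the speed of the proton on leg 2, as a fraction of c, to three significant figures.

Leg 1: γ = 131; τ_1 = 15.46/131.0 = 0.1180 ms.
Leg 2: speed unknown; τ_2 = 43.40/γ_2.
Leg 3: γ = 159; τ_3 = 18.82/159.0 = 0.1184 ms.
Total proper time: 0.1180 + τ_2 + 0.1184 = 11.93, so τ_2 = 11.93 − 0.2364 = 11.69 ms.
γ_2 = 43.40/11.69 = 3.711; β = √(1 − 1/γ²) = √0.9274.

β = 0.963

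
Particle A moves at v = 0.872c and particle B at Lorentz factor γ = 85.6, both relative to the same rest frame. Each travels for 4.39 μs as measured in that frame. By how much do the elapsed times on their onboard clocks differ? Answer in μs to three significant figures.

A: γ = 1/√(1 − 0.872²) = 1/√0.2396 = 2.043; τ_A = 4.39/2.043 = 2.149 μs.
B: γ = 85.6; τ_B = 4.39/85.60 = 0.05129 μs.

|τ_A − τ_B| = 2.10 μs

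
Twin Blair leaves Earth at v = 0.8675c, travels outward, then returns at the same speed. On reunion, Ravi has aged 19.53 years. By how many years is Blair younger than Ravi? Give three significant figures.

γ = 1/√(1 − 0.8675²) = 1/√0.2474 = 2.010
Blair's elapsed proper time: τ = 19.53/2.010 = 9.715 years.
Age gap = Δt − τ = 19.53 − 9.715 years.

Δt − τ = 9.82 years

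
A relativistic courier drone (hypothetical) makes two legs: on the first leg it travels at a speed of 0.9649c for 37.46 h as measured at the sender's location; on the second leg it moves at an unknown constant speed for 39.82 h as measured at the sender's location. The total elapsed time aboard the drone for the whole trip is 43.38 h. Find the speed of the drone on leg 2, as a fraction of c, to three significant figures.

β = 0.539

Leg 1: γ = 1/√(1 − 0.9649²) = 1/√0.06897 = 3.808; τ_1 = 37.46/3.808 = 9.838 h.
Leg 2: speed unknown; τ_2 = 39.82/γ_2.
Total proper time: 9.838 + τ_2 = 43.38, so τ_2 = 43.38 − 9.838 = 33.54 h.
γ_2 = 39.82/33.54 = 1.187; β = √(1 − 1/γ²) = √0.2904.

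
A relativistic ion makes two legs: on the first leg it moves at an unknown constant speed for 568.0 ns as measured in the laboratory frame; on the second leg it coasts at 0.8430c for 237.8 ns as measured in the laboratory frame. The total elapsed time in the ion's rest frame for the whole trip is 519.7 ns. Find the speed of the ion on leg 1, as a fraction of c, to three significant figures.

β = 0.724

Leg 1: speed unknown; τ_1 = 568.0/γ_1.
Leg 2: γ = 1/√(1 − 0.8430²) = 1/√0.2894 = 1.859; τ_2 = 237.8/1.859 = 127.9 ns.
Total proper time: τ_1 + 127.9 = 519.7, so τ_1 = 519.7 − 127.9 = 391.8 ns.
γ_1 = 568.0/391.8 = 1.450; β = √(1 − 1/γ²) = √0.5242.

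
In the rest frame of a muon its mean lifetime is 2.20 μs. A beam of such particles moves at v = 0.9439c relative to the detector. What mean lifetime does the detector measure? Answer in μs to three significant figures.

Δt = 6.66 μs

γ = 1/√(1 − 0.9439²) = 1/√0.1091 = 3.028
The rest-frame lifetime is the proper time; the lab measures the dilated interval Δt = γτ₀ = 3.028 × 2.20 μs.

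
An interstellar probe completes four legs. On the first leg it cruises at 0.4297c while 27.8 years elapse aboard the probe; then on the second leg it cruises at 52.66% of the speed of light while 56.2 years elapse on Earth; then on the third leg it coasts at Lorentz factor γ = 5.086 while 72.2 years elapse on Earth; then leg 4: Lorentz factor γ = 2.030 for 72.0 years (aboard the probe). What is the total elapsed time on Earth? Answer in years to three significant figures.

Leg 1: γ = 1/√(1 − 0.4297²) = 1/√0.8154 = 1.107; Δt_1 = 1.107 × 27.8 = 30.79 years.
Leg 2: 56.2 years is already measured on Earth.
Leg 3: 72.2 years is already measured on Earth.
Leg 4: γ = 2.030; Δt_4 = 2.030 × 72.0 = 146.2 years.
Total: 30.79 + 56.20 + 72.20 + 146.2 years.

Δt = 305 years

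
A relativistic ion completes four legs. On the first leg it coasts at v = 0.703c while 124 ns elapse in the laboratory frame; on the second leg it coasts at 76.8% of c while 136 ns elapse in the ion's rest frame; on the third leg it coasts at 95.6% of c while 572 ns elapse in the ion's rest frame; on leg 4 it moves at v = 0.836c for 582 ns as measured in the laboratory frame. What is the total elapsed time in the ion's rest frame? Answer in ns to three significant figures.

τ = 1120 ns

Leg 1: γ = 1/√(1 − 0.703²) = 1/√0.5058 = 1.406; τ_1 = 124/1.406 = 88.19 ns.
Leg 2: 136 ns is already measured in the ion's rest frame.
Leg 3: 572 ns is already measured in the ion's rest frame.
Leg 4: γ = 1/√(1 − 0.836²) = 1/√0.3011 = 1.822; τ_4 = 582/1.822 = 319.4 ns.
Total: 88.19 + 136.0 + 572.0 + 319.4 ns.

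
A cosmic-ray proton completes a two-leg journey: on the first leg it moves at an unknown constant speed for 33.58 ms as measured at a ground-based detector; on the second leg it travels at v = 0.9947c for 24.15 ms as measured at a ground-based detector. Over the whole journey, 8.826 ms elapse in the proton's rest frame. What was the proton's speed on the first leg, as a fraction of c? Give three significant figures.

Leg 1: speed unknown; τ_1 = 33.58/γ_1.
Leg 2: γ = 1/√(1 − 0.9947²) = 1/√0.01057 = 9.726; τ_2 = 24.15/9.726 = 2.483 ms.
Total proper time: τ_1 + 2.483 = 8.826, so τ_1 = 8.826 − 2.483 = 6.343 ms.
γ_1 = 33.58/6.343 = 5.294; β = √(1 − 1/γ²) = √0.9643.

β = 0.982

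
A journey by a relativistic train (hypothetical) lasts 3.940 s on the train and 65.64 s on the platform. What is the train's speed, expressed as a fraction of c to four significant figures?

β = 0.9982

The proper time is measured on the train (both events occur at the train's location); Δt is measured on the platform. γ = Δt/τ = 65.64/3.940 = 16.66.
β = √(1 − 1/γ²) = √(1 − 0.003603) = √0.9964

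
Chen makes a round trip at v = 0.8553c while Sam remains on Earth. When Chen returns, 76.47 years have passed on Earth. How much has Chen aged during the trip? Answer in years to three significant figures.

τ = 39.6 years

γ = 1/√(1 − 0.8553²) = 1/√0.2685 = 1.930
Chen's clock measures proper time along the trip: τ = Δt/γ = 76.47/1.930 years.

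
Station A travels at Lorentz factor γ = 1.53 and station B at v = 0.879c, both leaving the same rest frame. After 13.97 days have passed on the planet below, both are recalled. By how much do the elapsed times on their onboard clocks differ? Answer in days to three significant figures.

A: γ = 1.53; τ_A = 13.97/1.530 = 9.131 days.
B: γ = 1/√(1 − 0.879²) = 1/√0.2274 = 2.097; τ_B = 13.97/2.097 = 6.661 days.

|τ_A − τ_B| = 2.47 days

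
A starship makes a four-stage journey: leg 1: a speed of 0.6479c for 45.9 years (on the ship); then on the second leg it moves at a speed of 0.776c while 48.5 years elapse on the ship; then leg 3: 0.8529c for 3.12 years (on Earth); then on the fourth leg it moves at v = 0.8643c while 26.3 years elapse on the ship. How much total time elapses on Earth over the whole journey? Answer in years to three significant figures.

Δt = 193 years

Leg 1: γ = 1/√(1 − 0.6479²) = 1/√0.5802 = 1.313; Δt_1 = 1.313 × 45.9 = 60.26 years.
Leg 2: γ = 1/√(1 − 0.776²) = 1/√0.3978 = 1.585; Δt_2 = 1.585 × 48.5 = 76.89 years.
Leg 3: 3.12 years is already measured on Earth.
Leg 4: γ = 1/√(1 − 0.8643²) = 1/√0.2530 = 1.988; Δt_4 = 1.988 × 26.3 = 52.29 years.
Total: 60.26 + 76.89 + 3.120 + 52.29 years.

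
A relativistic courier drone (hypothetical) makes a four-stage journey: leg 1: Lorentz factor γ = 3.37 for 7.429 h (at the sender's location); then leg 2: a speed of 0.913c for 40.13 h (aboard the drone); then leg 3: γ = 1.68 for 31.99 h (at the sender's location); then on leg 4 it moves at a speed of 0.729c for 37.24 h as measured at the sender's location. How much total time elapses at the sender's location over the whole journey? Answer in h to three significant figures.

Leg 1: 7.429 h is already measured at the sender's location.
Leg 2: γ = 1/√(1 − 0.913²) = 1/√0.1664 = 2.451; Δt_2 = 2.451 × 40.13 = 98.37 h.
Leg 3: 31.99 h is already measured at the sender's location.
Leg 4: 37.24 h is already measured at the sender's location.
Total: 7.429 + 98.37 + 31.99 + 37.24 h.

Δt = 175 h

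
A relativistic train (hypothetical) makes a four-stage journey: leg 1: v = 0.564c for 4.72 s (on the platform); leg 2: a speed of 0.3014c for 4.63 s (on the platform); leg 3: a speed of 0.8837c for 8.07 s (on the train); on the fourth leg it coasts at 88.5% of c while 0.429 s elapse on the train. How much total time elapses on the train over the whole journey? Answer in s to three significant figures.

τ = 16.8 s

Leg 1: γ = 1/√(1 − 0.564²) = 1/√0.6819 = 1.211; τ_1 = 4.72/1.211 = 3.898 s.
Leg 2: γ = 1/√(1 − 0.3014²) = 1/√0.9092 = 1.049; τ_2 = 4.63/1.049 = 4.415 s.
Leg 3: 8.07 s is already measured on the train.
Leg 4: 0.429 s is already measured on the train.
Total: 3.898 + 4.415 + 8.070 + 0.4290 s.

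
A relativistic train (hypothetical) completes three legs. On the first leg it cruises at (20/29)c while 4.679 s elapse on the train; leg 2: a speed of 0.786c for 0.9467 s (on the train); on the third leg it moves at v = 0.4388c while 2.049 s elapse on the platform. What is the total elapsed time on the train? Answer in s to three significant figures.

Leg 1: 4.679 s is already measured on the train.
Leg 2: 0.9467 s is already measured on the train.
Leg 3: γ = 1/√(1 − 0.4388²) = 1/√0.8075 = 1.113; τ_3 = 2.049/1.113 = 1.841 s.
Total: 4.679 + 0.9467 + 1.841 s.

τ = 7.47 s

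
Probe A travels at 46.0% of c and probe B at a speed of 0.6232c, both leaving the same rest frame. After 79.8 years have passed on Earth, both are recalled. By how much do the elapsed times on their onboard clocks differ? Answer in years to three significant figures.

A: β = 0.460; γ = 1/√(1 − 0.460²) = 1/√0.7884 = 1.126; τ_A = 79.8/1.126 = 70.86 years.
B: γ = 1/√(1 − 0.6232²) = 1/√0.6116 = 1.279; τ_B = 79.8/1.279 = 62.41 years.

|τ_A − τ_B| = 8.45 years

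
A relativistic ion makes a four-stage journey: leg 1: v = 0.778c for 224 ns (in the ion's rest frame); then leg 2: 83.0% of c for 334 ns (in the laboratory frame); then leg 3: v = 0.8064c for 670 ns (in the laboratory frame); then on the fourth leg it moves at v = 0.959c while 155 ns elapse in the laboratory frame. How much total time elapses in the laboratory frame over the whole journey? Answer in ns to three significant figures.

Leg 1: γ = 1/√(1 − 0.778²) = 1/√0.3947 = 1.592; Δt_1 = 1.592 × 224 = 356.5 ns.
Leg 2: 334 ns is already measured in the laboratory frame.
Leg 3: 670 ns is already measured in the laboratory frame.
Leg 4: 155 ns is already measured in the laboratory frame.
Total: 356.5 + 334.0 + 670.0 + 155.0 ns.

Δt = 1520 ns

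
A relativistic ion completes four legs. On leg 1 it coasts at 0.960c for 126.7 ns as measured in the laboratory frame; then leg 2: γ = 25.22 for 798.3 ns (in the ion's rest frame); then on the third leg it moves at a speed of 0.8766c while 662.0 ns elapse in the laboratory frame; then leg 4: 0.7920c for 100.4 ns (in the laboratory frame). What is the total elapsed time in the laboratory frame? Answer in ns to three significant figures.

Δt = 2.10×10⁴ ns

Leg 1: 126.7 ns is already measured in the laboratory frame.
Leg 2: γ = 25.22; Δt_2 = 25.22 × 798.3 = 2.013×10⁴ ns.
Leg 3: 662.0 ns is already measured in the laboratory frame.
Leg 4: 100.4 ns is already measured in the laboratory frame.
Total: 126.7 + 2.013×10⁴ + 662.0 + 100.4 ns.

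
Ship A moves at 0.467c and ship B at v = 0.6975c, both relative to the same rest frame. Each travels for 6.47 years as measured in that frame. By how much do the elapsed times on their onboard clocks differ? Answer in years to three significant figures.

|τ_A − τ_B| = 1.08 years

A: γ = 1/√(1 − 0.467²) = 1/√0.7819 = 1.131; τ_A = 6.47/1.131 = 5.721 years.
B: γ = 1/√(1 − 0.6975²) = 1/√0.5135 = 1.396; τ_B = 6.47/1.396 = 4.636 years.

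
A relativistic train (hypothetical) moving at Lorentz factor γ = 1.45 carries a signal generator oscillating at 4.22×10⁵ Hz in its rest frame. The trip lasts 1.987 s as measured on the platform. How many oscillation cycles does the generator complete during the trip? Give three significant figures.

γ = 1.45
The oscillator's own cycle count is N = f × τ where τ is the proper time on the train. τ = Δt/γ = 1.987/1.450 = 1.370 s = 1.370×10⁰ s.
N = 4.22×10⁵ × 1.370×10⁰ = 5.783×10⁵.

N = 5.78×10⁵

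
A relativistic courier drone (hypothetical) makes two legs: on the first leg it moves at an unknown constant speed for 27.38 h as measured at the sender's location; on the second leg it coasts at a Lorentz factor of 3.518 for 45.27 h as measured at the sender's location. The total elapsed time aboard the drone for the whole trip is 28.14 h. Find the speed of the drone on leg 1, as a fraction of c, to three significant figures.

Leg 1: speed unknown; τ_1 = 27.38/γ_1.
Leg 2: γ = 3.518; τ_2 = 45.27/3.518 = 12.87 h.
Total proper time: τ_1 + 12.87 = 28.14, so τ_1 = 28.14 − 12.87 = 15.27 h.
γ_1 = 27.38/15.27 = 1.793; β = √(1 − 1/γ²) = √0.6889.

β = 0.830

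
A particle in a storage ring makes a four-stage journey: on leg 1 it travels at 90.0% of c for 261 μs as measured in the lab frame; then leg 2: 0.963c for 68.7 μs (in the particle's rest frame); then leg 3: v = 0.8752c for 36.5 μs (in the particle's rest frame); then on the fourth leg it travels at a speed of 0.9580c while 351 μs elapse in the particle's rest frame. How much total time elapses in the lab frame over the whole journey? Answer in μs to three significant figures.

Δt = 1820 μs

Leg 1: 261 μs is already measured in the lab frame.
Leg 2: γ = 1/√(1 − 0.963²) = 1/√0.07263 = 3.711; Δt_2 = 3.711 × 68.7 = 254.9 μs.
Leg 3: γ = 1/√(1 − 0.8752²) = 1/√0.2340 = 2.067; Δt_3 = 2.067 × 36.5 = 75.45 μs.
Leg 4: γ = 1/√(1 − 0.9580²) = 1/√0.08224 = 3.487; Δt_4 = 3.487 × 351 = 1224 μs.
Total: 261.0 + 254.9 + 75.45 + 1224 μs.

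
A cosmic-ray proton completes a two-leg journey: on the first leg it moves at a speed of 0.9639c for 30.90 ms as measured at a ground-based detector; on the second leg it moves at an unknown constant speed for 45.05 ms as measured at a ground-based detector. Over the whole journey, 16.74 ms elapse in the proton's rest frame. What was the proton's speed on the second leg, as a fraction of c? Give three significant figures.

β = 0.982

Leg 1: γ = 1/√(1 − 0.9639²) = 1/√0.07090 = 3.756; τ_1 = 30.90/3.756 = 8.228 ms.
Leg 2: speed unknown; τ_2 = 45.05/γ_2.
Total proper time: 8.228 + τ_2 = 16.74, so τ_2 = 16.74 − 8.228 = 8.512 ms.
γ_2 = 45.05/8.512 = 5.292; β = √(1 − 1/γ²) = √0.9643.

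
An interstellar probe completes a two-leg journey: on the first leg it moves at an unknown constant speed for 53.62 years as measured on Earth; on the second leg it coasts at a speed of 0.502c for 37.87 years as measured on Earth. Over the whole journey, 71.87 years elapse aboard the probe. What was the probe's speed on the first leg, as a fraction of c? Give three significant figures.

Leg 1: speed unknown; τ_1 = 53.62/γ_1.
Leg 2: γ = 1/√(1 − 0.502²) = 1/√0.7480 = 1.156; τ_2 = 37.87/1.156 = 32.75 years.
Total proper time: τ_1 + 32.75 = 71.87, so τ_1 = 71.87 − 32.75 = 39.12 years.
γ_1 = 53.62/39.12 = 1.371; β = √(1 − 1/γ²) = √0.4678.

β = 0.684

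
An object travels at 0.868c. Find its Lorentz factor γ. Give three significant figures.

γ = 1/√(1 − 0.868²) = 1/√0.2466 = 2.014

γ = 2.01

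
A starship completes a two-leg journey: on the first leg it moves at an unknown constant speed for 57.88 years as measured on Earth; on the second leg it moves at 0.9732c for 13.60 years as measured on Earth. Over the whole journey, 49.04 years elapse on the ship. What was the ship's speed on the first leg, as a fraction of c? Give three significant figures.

β = 0.609

Leg 1: speed unknown; τ_1 = 57.88/γ_1.
Leg 2: γ = 1/√(1 − 0.9732²) = 1/√0.05288 = 4.349; τ_2 = 13.60/4.349 = 3.127 years.
Total proper time: τ_1 + 3.127 = 49.04, so τ_1 = 49.04 − 3.127 = 45.91 years.
γ_1 = 57.88/45.91 = 1.261; β = √(1 − 1/γ²) = √0.3708.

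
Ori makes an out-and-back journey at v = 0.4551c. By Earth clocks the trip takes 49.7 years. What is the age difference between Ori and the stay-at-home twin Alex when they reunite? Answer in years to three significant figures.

γ = 1/√(1 − 0.4551²) = 1/√0.7929 = 1.123
Ori's elapsed proper time: τ = 49.7/1.123 = 44.25 years.
Age gap = Δt − τ = 49.7 − 44.25 years.

Δt − τ = 5.45 years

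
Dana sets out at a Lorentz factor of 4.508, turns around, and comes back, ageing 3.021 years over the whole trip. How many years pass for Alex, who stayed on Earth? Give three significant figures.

γ = 4.508
Earth-frame duration is the dilated interval: Δt = γτ = 4.508 × 3.021 years.

Δt = 13.6 years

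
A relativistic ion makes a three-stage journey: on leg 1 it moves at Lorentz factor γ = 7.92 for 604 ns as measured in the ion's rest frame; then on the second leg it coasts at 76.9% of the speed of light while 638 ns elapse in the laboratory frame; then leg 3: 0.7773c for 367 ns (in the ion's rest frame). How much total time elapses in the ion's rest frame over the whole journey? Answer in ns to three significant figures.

τ = 1380 ns

Leg 1: 604 ns is already measured in the ion's rest frame.
Leg 2: β = 0.769; γ = 1/√(1 − 0.769²) = 1/√0.4086 = 1.564; τ_2 = 638/1.564 = 407.8 ns.
Leg 3: 367 ns is already measured in the ion's rest frame.
Total: 604.0 + 407.8 + 367.0 ns.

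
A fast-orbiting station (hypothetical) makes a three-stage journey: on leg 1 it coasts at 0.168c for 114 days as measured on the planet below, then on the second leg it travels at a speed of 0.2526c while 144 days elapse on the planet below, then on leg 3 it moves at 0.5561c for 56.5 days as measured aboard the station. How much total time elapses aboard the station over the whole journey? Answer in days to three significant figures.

Leg 1: γ = 1/√(1 − 0.168²) = 1/√0.9718 = 1.014; τ_1 = 114/1.014 = 112.4 days.
Leg 2: γ = 1/√(1 − 0.2526²) = 1/√0.9362 = 1.034; τ_2 = 144/1.034 = 139.3 days.
Leg 3: 56.5 days is already measured aboard the station.
Total: 112.4 + 139.3 + 56.50 days.

τ = 308 days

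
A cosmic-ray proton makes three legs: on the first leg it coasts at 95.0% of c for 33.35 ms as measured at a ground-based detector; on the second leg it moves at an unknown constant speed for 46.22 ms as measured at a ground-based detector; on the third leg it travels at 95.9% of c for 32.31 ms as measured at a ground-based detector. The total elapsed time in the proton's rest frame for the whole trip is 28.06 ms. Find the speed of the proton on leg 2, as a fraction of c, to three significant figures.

Leg 1: β = 0.950; γ = 1/√(1 − 0.950²) = 1/√0.09750 = 3.203; τ_1 = 33.35/3.203 = 10.41 ms.
Leg 2: speed unknown; τ_2 = 46.22/γ_2.
Leg 3: β = 0.959; γ = 1/√(1 − 0.959²) = 1/√0.08032 = 3.529; τ_3 = 32.31/3.529 = 9.157 ms.
Total proper time: 10.41 + τ_2 + 9.157 = 28.06, so τ_2 = 28.06 − 19.57 = 8.490 ms.
γ_2 = 46.22/8.490 = 5.444; β = √(1 − 1/γ²) = √0.9663.

β = 0.983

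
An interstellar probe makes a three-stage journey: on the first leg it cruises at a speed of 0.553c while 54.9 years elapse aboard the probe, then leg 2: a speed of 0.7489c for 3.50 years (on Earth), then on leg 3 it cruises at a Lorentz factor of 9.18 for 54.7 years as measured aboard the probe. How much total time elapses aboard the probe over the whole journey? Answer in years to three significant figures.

Leg 1: 54.9 years is already measured aboard the probe.
Leg 2: γ = 1/√(1 − 0.7489²) = 1/√0.4391 = 1.509; τ_2 = 3.50/1.509 = 2.319 years.
Leg 3: 54.7 years is already measured aboard the probe.
Total: 54.90 + 2.319 + 54.70 years.

τ = 112 years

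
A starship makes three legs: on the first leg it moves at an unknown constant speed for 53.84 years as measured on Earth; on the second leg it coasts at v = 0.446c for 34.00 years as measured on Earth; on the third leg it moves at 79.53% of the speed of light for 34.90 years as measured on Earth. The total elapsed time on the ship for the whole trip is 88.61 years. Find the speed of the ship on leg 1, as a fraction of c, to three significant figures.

β = 0.726

Leg 1: speed unknown; τ_1 = 53.84/γ_1.
Leg 2: γ = 1/√(1 − 0.446²) = 1/√0.8011 = 1.117; τ_2 = 34.00/1.117 = 30.43 years.
Leg 3: β = 0.7953; γ = 1/√(1 − 0.7953²) = 1/√0.3675 = 1.650; τ_3 = 34.90/1.650 = 21.16 years.
Total proper time: τ_1 + 30.43 + 21.16 = 88.61, so τ_1 = 88.61 − 51.59 = 37.02 years.
γ_1 = 53.84/37.02 = 1.454; β = √(1 − 1/γ²) = √0.5272.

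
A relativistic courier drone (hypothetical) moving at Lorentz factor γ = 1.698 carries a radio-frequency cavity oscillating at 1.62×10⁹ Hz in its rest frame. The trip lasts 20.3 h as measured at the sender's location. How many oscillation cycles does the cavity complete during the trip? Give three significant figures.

N = 6.97×10¹³

γ = 1.698
The oscillator's own cycle count is N = f × τ where τ is the proper time aboard the drone. τ = Δt/γ = 20.3/1.698 = 11.96 h = 4.304×10⁴ s.
N = 1.62×10⁹ × 4.304×10⁴ = 6.972×10¹³.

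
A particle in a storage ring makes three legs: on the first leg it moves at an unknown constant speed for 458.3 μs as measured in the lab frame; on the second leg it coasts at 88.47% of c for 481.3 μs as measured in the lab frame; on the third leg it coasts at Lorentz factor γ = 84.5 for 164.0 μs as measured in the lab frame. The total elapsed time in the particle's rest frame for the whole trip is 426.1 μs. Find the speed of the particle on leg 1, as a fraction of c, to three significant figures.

Leg 1: speed unknown; τ_1 = 458.3/γ_1.
Leg 2: β = 0.8847; γ = 1/√(1 − 0.8847²) = 1/√0.2173 = 2.145; τ_2 = 481.3/2.145 = 224.4 μs.
Leg 3: γ = 84.5; τ_3 = 164.0/84.50 = 1.941 μs.
Total proper time: τ_1 + 224.4 + 1.941 = 426.1, so τ_1 = 426.1 − 226.3 = 199.8 μs.
γ_1 = 458.3/199.8 = 2.294; β = √(1 − 1/γ²) = √0.8099.

β = 0.900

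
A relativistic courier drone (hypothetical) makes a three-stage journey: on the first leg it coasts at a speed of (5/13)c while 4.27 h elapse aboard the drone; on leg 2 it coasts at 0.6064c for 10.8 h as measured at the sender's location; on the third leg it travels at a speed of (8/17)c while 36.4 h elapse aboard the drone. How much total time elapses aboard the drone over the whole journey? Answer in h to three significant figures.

τ = 49.3 h

Leg 1: 4.27 h is already measured aboard the drone.
Leg 2: γ = 1/√(1 − 0.6064²) = 1/√0.6323 = 1.258; τ_2 = 10.8/1.258 = 8.588 h.
Leg 3: 36.4 h is already measured aboard the drone.
Total: 4.270 + 8.588 + 36.40 h.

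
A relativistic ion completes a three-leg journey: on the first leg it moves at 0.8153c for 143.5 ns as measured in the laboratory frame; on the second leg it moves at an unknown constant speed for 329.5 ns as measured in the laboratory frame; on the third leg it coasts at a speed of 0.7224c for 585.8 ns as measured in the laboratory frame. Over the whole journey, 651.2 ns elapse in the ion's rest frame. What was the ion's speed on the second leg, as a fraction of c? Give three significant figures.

Leg 1: γ = 1/√(1 − 0.8153²) = 1/√0.3353 = 1.727; τ_1 = 143.5/1.727 = 83.09 ns.
Leg 2: speed unknown; τ_2 = 329.5/γ_2.
Leg 3: γ = 1/√(1 − 0.7224²) = 1/√0.4781 = 1.446; τ_3 = 585.8/1.446 = 405.1 ns.
Total proper time: 83.09 + τ_2 + 405.1 = 651.2, so τ_2 = 651.2 − 488.2 = 163.0 ns.
γ_2 = 329.5/163.0 = 2.021; β = √(1 − 1/γ²) = √0.7552.

β = 0.869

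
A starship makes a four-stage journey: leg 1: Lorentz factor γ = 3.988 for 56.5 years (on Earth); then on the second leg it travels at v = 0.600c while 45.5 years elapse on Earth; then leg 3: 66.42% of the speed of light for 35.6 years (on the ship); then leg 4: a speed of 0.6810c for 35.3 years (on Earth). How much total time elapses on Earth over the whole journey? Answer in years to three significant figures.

Δt = 185 years

Leg 1: 56.5 years is already measured on Earth.
Leg 2: 45.5 years is already measured on Earth.
Leg 3: β = 0.6642; γ = 1/√(1 − 0.6642²) = 1/√0.5588 = 1.338; Δt_3 = 1.338 × 35.6 = 47.62 years.
Leg 4: 35.3 years is already measured on Earth.
Total: 56.50 + 45.50 + 47.62 + 35.30 years.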